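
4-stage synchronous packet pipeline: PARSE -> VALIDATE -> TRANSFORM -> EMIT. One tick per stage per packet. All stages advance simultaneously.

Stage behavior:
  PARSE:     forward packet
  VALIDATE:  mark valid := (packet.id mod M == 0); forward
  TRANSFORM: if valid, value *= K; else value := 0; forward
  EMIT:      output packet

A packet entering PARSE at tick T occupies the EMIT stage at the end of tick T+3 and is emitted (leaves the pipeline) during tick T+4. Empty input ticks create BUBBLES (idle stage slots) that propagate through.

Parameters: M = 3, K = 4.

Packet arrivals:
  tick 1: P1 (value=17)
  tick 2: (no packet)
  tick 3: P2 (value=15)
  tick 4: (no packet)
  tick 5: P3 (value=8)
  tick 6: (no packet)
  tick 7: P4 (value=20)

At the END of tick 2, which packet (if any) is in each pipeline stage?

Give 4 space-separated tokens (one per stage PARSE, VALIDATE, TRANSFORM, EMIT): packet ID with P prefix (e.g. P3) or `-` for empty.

Answer: - P1 - -

Derivation:
Tick 1: [PARSE:P1(v=17,ok=F), VALIDATE:-, TRANSFORM:-, EMIT:-] out:-; in:P1
Tick 2: [PARSE:-, VALIDATE:P1(v=17,ok=F), TRANSFORM:-, EMIT:-] out:-; in:-
At end of tick 2: ['-', 'P1', '-', '-']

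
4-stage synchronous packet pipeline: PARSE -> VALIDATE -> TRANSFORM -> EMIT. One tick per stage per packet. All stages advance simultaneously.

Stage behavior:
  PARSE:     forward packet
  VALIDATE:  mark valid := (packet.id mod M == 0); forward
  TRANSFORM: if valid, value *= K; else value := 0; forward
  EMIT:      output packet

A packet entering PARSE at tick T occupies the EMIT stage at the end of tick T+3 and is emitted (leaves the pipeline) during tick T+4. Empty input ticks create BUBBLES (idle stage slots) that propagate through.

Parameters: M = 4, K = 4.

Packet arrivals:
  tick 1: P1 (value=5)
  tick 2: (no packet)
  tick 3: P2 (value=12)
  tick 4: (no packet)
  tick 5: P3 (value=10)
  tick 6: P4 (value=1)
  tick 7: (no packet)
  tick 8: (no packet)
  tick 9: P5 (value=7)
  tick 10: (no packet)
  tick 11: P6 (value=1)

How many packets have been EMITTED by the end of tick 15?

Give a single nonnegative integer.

Tick 1: [PARSE:P1(v=5,ok=F), VALIDATE:-, TRANSFORM:-, EMIT:-] out:-; in:P1
Tick 2: [PARSE:-, VALIDATE:P1(v=5,ok=F), TRANSFORM:-, EMIT:-] out:-; in:-
Tick 3: [PARSE:P2(v=12,ok=F), VALIDATE:-, TRANSFORM:P1(v=0,ok=F), EMIT:-] out:-; in:P2
Tick 4: [PARSE:-, VALIDATE:P2(v=12,ok=F), TRANSFORM:-, EMIT:P1(v=0,ok=F)] out:-; in:-
Tick 5: [PARSE:P3(v=10,ok=F), VALIDATE:-, TRANSFORM:P2(v=0,ok=F), EMIT:-] out:P1(v=0); in:P3
Tick 6: [PARSE:P4(v=1,ok=F), VALIDATE:P3(v=10,ok=F), TRANSFORM:-, EMIT:P2(v=0,ok=F)] out:-; in:P4
Tick 7: [PARSE:-, VALIDATE:P4(v=1,ok=T), TRANSFORM:P3(v=0,ok=F), EMIT:-] out:P2(v=0); in:-
Tick 8: [PARSE:-, VALIDATE:-, TRANSFORM:P4(v=4,ok=T), EMIT:P3(v=0,ok=F)] out:-; in:-
Tick 9: [PARSE:P5(v=7,ok=F), VALIDATE:-, TRANSFORM:-, EMIT:P4(v=4,ok=T)] out:P3(v=0); in:P5
Tick 10: [PARSE:-, VALIDATE:P5(v=7,ok=F), TRANSFORM:-, EMIT:-] out:P4(v=4); in:-
Tick 11: [PARSE:P6(v=1,ok=F), VALIDATE:-, TRANSFORM:P5(v=0,ok=F), EMIT:-] out:-; in:P6
Tick 12: [PARSE:-, VALIDATE:P6(v=1,ok=F), TRANSFORM:-, EMIT:P5(v=0,ok=F)] out:-; in:-
Tick 13: [PARSE:-, VALIDATE:-, TRANSFORM:P6(v=0,ok=F), EMIT:-] out:P5(v=0); in:-
Tick 14: [PARSE:-, VALIDATE:-, TRANSFORM:-, EMIT:P6(v=0,ok=F)] out:-; in:-
Tick 15: [PARSE:-, VALIDATE:-, TRANSFORM:-, EMIT:-] out:P6(v=0); in:-
Emitted by tick 15: ['P1', 'P2', 'P3', 'P4', 'P5', 'P6']

Answer: 6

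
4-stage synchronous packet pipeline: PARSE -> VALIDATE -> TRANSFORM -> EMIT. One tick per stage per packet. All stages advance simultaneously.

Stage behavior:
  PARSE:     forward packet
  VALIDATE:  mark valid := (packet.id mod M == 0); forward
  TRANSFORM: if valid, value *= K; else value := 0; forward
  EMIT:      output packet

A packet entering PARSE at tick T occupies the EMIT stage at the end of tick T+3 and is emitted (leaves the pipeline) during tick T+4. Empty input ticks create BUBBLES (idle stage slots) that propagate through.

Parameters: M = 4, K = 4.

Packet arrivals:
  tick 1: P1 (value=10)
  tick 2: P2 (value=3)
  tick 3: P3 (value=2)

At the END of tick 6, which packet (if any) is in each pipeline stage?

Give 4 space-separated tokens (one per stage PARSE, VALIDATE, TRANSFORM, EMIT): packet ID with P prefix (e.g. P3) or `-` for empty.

Answer: - - - P3

Derivation:
Tick 1: [PARSE:P1(v=10,ok=F), VALIDATE:-, TRANSFORM:-, EMIT:-] out:-; in:P1
Tick 2: [PARSE:P2(v=3,ok=F), VALIDATE:P1(v=10,ok=F), TRANSFORM:-, EMIT:-] out:-; in:P2
Tick 3: [PARSE:P3(v=2,ok=F), VALIDATE:P2(v=3,ok=F), TRANSFORM:P1(v=0,ok=F), EMIT:-] out:-; in:P3
Tick 4: [PARSE:-, VALIDATE:P3(v=2,ok=F), TRANSFORM:P2(v=0,ok=F), EMIT:P1(v=0,ok=F)] out:-; in:-
Tick 5: [PARSE:-, VALIDATE:-, TRANSFORM:P3(v=0,ok=F), EMIT:P2(v=0,ok=F)] out:P1(v=0); in:-
Tick 6: [PARSE:-, VALIDATE:-, TRANSFORM:-, EMIT:P3(v=0,ok=F)] out:P2(v=0); in:-
At end of tick 6: ['-', '-', '-', 'P3']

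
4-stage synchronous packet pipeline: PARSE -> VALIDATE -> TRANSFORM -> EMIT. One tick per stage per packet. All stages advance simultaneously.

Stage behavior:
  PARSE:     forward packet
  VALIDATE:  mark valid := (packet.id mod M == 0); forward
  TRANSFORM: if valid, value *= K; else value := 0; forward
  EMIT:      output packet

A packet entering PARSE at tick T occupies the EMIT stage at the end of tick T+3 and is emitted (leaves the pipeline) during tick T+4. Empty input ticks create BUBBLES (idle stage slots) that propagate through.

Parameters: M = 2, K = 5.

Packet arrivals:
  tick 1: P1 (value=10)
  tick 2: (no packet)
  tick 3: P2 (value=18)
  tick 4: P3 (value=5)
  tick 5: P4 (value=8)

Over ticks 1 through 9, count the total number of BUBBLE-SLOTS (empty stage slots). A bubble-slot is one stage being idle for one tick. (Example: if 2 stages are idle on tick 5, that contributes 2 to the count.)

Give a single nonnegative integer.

Answer: 20

Derivation:
Tick 1: [PARSE:P1(v=10,ok=F), VALIDATE:-, TRANSFORM:-, EMIT:-] out:-; bubbles=3
Tick 2: [PARSE:-, VALIDATE:P1(v=10,ok=F), TRANSFORM:-, EMIT:-] out:-; bubbles=3
Tick 3: [PARSE:P2(v=18,ok=F), VALIDATE:-, TRANSFORM:P1(v=0,ok=F), EMIT:-] out:-; bubbles=2
Tick 4: [PARSE:P3(v=5,ok=F), VALIDATE:P2(v=18,ok=T), TRANSFORM:-, EMIT:P1(v=0,ok=F)] out:-; bubbles=1
Tick 5: [PARSE:P4(v=8,ok=F), VALIDATE:P3(v=5,ok=F), TRANSFORM:P2(v=90,ok=T), EMIT:-] out:P1(v=0); bubbles=1
Tick 6: [PARSE:-, VALIDATE:P4(v=8,ok=T), TRANSFORM:P3(v=0,ok=F), EMIT:P2(v=90,ok=T)] out:-; bubbles=1
Tick 7: [PARSE:-, VALIDATE:-, TRANSFORM:P4(v=40,ok=T), EMIT:P3(v=0,ok=F)] out:P2(v=90); bubbles=2
Tick 8: [PARSE:-, VALIDATE:-, TRANSFORM:-, EMIT:P4(v=40,ok=T)] out:P3(v=0); bubbles=3
Tick 9: [PARSE:-, VALIDATE:-, TRANSFORM:-, EMIT:-] out:P4(v=40); bubbles=4
Total bubble-slots: 20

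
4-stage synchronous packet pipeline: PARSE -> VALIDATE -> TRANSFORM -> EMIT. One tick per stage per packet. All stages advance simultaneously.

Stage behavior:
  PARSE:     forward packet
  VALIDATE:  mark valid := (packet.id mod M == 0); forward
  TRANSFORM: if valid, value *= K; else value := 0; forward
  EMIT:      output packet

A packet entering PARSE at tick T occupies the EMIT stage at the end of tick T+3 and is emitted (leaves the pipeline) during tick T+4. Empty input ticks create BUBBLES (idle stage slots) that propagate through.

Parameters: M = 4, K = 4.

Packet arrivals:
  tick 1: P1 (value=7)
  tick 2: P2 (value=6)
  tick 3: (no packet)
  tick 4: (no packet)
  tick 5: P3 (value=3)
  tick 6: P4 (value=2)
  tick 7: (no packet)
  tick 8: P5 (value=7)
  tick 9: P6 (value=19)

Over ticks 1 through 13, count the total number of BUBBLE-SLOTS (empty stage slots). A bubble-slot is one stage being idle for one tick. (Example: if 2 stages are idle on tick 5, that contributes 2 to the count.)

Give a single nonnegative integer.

Tick 1: [PARSE:P1(v=7,ok=F), VALIDATE:-, TRANSFORM:-, EMIT:-] out:-; bubbles=3
Tick 2: [PARSE:P2(v=6,ok=F), VALIDATE:P1(v=7,ok=F), TRANSFORM:-, EMIT:-] out:-; bubbles=2
Tick 3: [PARSE:-, VALIDATE:P2(v=6,ok=F), TRANSFORM:P1(v=0,ok=F), EMIT:-] out:-; bubbles=2
Tick 4: [PARSE:-, VALIDATE:-, TRANSFORM:P2(v=0,ok=F), EMIT:P1(v=0,ok=F)] out:-; bubbles=2
Tick 5: [PARSE:P3(v=3,ok=F), VALIDATE:-, TRANSFORM:-, EMIT:P2(v=0,ok=F)] out:P1(v=0); bubbles=2
Tick 6: [PARSE:P4(v=2,ok=F), VALIDATE:P3(v=3,ok=F), TRANSFORM:-, EMIT:-] out:P2(v=0); bubbles=2
Tick 7: [PARSE:-, VALIDATE:P4(v=2,ok=T), TRANSFORM:P3(v=0,ok=F), EMIT:-] out:-; bubbles=2
Tick 8: [PARSE:P5(v=7,ok=F), VALIDATE:-, TRANSFORM:P4(v=8,ok=T), EMIT:P3(v=0,ok=F)] out:-; bubbles=1
Tick 9: [PARSE:P6(v=19,ok=F), VALIDATE:P5(v=7,ok=F), TRANSFORM:-, EMIT:P4(v=8,ok=T)] out:P3(v=0); bubbles=1
Tick 10: [PARSE:-, VALIDATE:P6(v=19,ok=F), TRANSFORM:P5(v=0,ok=F), EMIT:-] out:P4(v=8); bubbles=2
Tick 11: [PARSE:-, VALIDATE:-, TRANSFORM:P6(v=0,ok=F), EMIT:P5(v=0,ok=F)] out:-; bubbles=2
Tick 12: [PARSE:-, VALIDATE:-, TRANSFORM:-, EMIT:P6(v=0,ok=F)] out:P5(v=0); bubbles=3
Tick 13: [PARSE:-, VALIDATE:-, TRANSFORM:-, EMIT:-] out:P6(v=0); bubbles=4
Total bubble-slots: 28

Answer: 28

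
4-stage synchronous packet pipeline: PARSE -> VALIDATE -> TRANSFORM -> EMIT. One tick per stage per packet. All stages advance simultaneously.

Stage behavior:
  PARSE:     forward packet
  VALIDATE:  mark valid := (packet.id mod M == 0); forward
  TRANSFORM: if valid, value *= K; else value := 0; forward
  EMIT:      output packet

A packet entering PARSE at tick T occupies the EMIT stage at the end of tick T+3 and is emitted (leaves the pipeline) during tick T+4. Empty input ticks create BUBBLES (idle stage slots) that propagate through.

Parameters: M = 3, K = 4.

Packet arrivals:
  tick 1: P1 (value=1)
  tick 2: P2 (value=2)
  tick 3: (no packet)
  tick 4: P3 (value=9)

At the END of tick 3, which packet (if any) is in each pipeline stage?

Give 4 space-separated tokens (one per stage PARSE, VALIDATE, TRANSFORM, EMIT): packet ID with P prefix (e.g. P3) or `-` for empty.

Tick 1: [PARSE:P1(v=1,ok=F), VALIDATE:-, TRANSFORM:-, EMIT:-] out:-; in:P1
Tick 2: [PARSE:P2(v=2,ok=F), VALIDATE:P1(v=1,ok=F), TRANSFORM:-, EMIT:-] out:-; in:P2
Tick 3: [PARSE:-, VALIDATE:P2(v=2,ok=F), TRANSFORM:P1(v=0,ok=F), EMIT:-] out:-; in:-
At end of tick 3: ['-', 'P2', 'P1', '-']

Answer: - P2 P1 -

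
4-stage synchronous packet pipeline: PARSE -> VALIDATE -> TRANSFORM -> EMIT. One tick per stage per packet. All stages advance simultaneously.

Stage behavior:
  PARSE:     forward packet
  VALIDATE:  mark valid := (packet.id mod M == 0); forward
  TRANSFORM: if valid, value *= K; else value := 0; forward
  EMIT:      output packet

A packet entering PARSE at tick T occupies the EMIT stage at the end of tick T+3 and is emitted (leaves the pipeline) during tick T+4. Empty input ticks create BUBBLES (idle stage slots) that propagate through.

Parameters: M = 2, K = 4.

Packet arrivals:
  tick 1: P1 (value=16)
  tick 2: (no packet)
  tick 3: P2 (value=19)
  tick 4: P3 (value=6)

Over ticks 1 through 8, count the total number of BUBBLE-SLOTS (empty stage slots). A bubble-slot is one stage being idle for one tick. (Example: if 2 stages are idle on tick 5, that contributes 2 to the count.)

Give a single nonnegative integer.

Tick 1: [PARSE:P1(v=16,ok=F), VALIDATE:-, TRANSFORM:-, EMIT:-] out:-; bubbles=3
Tick 2: [PARSE:-, VALIDATE:P1(v=16,ok=F), TRANSFORM:-, EMIT:-] out:-; bubbles=3
Tick 3: [PARSE:P2(v=19,ok=F), VALIDATE:-, TRANSFORM:P1(v=0,ok=F), EMIT:-] out:-; bubbles=2
Tick 4: [PARSE:P3(v=6,ok=F), VALIDATE:P2(v=19,ok=T), TRANSFORM:-, EMIT:P1(v=0,ok=F)] out:-; bubbles=1
Tick 5: [PARSE:-, VALIDATE:P3(v=6,ok=F), TRANSFORM:P2(v=76,ok=T), EMIT:-] out:P1(v=0); bubbles=2
Tick 6: [PARSE:-, VALIDATE:-, TRANSFORM:P3(v=0,ok=F), EMIT:P2(v=76,ok=T)] out:-; bubbles=2
Tick 7: [PARSE:-, VALIDATE:-, TRANSFORM:-, EMIT:P3(v=0,ok=F)] out:P2(v=76); bubbles=3
Tick 8: [PARSE:-, VALIDATE:-, TRANSFORM:-, EMIT:-] out:P3(v=0); bubbles=4
Total bubble-slots: 20

Answer: 20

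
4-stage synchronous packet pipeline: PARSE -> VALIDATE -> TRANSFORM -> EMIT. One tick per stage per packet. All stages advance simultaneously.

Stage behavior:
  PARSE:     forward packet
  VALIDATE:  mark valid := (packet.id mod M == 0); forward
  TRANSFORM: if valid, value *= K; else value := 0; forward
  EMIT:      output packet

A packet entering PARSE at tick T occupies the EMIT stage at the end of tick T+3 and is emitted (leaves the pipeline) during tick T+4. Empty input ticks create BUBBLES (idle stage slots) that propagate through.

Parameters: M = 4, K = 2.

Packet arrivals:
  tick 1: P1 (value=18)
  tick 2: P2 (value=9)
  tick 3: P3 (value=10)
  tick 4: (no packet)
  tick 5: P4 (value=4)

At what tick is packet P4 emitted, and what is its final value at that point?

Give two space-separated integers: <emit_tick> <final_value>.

Tick 1: [PARSE:P1(v=18,ok=F), VALIDATE:-, TRANSFORM:-, EMIT:-] out:-; in:P1
Tick 2: [PARSE:P2(v=9,ok=F), VALIDATE:P1(v=18,ok=F), TRANSFORM:-, EMIT:-] out:-; in:P2
Tick 3: [PARSE:P3(v=10,ok=F), VALIDATE:P2(v=9,ok=F), TRANSFORM:P1(v=0,ok=F), EMIT:-] out:-; in:P3
Tick 4: [PARSE:-, VALIDATE:P3(v=10,ok=F), TRANSFORM:P2(v=0,ok=F), EMIT:P1(v=0,ok=F)] out:-; in:-
Tick 5: [PARSE:P4(v=4,ok=F), VALIDATE:-, TRANSFORM:P3(v=0,ok=F), EMIT:P2(v=0,ok=F)] out:P1(v=0); in:P4
Tick 6: [PARSE:-, VALIDATE:P4(v=4,ok=T), TRANSFORM:-, EMIT:P3(v=0,ok=F)] out:P2(v=0); in:-
Tick 7: [PARSE:-, VALIDATE:-, TRANSFORM:P4(v=8,ok=T), EMIT:-] out:P3(v=0); in:-
Tick 8: [PARSE:-, VALIDATE:-, TRANSFORM:-, EMIT:P4(v=8,ok=T)] out:-; in:-
Tick 9: [PARSE:-, VALIDATE:-, TRANSFORM:-, EMIT:-] out:P4(v=8); in:-
P4: arrives tick 5, valid=True (id=4, id%4=0), emit tick 9, final value 8

Answer: 9 8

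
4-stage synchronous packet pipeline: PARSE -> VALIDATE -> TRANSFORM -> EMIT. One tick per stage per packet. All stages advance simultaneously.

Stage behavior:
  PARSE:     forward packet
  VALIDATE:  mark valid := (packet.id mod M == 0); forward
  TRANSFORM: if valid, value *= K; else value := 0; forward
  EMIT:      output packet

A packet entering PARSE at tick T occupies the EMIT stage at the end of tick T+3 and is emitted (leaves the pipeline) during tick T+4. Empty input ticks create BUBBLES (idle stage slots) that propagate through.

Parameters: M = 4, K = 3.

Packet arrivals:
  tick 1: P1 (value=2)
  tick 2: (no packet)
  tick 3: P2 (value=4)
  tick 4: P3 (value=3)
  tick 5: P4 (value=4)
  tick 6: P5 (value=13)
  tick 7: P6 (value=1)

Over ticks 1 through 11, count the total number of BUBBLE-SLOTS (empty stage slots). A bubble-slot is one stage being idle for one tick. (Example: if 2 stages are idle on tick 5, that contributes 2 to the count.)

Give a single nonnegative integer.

Tick 1: [PARSE:P1(v=2,ok=F), VALIDATE:-, TRANSFORM:-, EMIT:-] out:-; bubbles=3
Tick 2: [PARSE:-, VALIDATE:P1(v=2,ok=F), TRANSFORM:-, EMIT:-] out:-; bubbles=3
Tick 3: [PARSE:P2(v=4,ok=F), VALIDATE:-, TRANSFORM:P1(v=0,ok=F), EMIT:-] out:-; bubbles=2
Tick 4: [PARSE:P3(v=3,ok=F), VALIDATE:P2(v=4,ok=F), TRANSFORM:-, EMIT:P1(v=0,ok=F)] out:-; bubbles=1
Tick 5: [PARSE:P4(v=4,ok=F), VALIDATE:P3(v=3,ok=F), TRANSFORM:P2(v=0,ok=F), EMIT:-] out:P1(v=0); bubbles=1
Tick 6: [PARSE:P5(v=13,ok=F), VALIDATE:P4(v=4,ok=T), TRANSFORM:P3(v=0,ok=F), EMIT:P2(v=0,ok=F)] out:-; bubbles=0
Tick 7: [PARSE:P6(v=1,ok=F), VALIDATE:P5(v=13,ok=F), TRANSFORM:P4(v=12,ok=T), EMIT:P3(v=0,ok=F)] out:P2(v=0); bubbles=0
Tick 8: [PARSE:-, VALIDATE:P6(v=1,ok=F), TRANSFORM:P5(v=0,ok=F), EMIT:P4(v=12,ok=T)] out:P3(v=0); bubbles=1
Tick 9: [PARSE:-, VALIDATE:-, TRANSFORM:P6(v=0,ok=F), EMIT:P5(v=0,ok=F)] out:P4(v=12); bubbles=2
Tick 10: [PARSE:-, VALIDATE:-, TRANSFORM:-, EMIT:P6(v=0,ok=F)] out:P5(v=0); bubbles=3
Tick 11: [PARSE:-, VALIDATE:-, TRANSFORM:-, EMIT:-] out:P6(v=0); bubbles=4
Total bubble-slots: 20

Answer: 20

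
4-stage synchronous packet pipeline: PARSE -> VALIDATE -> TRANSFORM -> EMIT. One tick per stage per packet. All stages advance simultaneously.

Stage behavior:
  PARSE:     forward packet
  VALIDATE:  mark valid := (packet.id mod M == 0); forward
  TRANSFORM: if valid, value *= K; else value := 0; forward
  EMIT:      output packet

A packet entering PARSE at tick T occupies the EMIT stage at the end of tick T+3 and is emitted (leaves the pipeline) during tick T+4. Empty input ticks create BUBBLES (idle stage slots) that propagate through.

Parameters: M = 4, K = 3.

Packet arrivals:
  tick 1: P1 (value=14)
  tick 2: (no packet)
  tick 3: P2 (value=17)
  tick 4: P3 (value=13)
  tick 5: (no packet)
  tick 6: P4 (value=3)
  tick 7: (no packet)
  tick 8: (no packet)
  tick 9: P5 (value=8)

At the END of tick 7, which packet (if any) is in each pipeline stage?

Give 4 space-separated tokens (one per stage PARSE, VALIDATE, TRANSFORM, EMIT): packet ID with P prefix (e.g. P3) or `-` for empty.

Answer: - P4 - P3

Derivation:
Tick 1: [PARSE:P1(v=14,ok=F), VALIDATE:-, TRANSFORM:-, EMIT:-] out:-; in:P1
Tick 2: [PARSE:-, VALIDATE:P1(v=14,ok=F), TRANSFORM:-, EMIT:-] out:-; in:-
Tick 3: [PARSE:P2(v=17,ok=F), VALIDATE:-, TRANSFORM:P1(v=0,ok=F), EMIT:-] out:-; in:P2
Tick 4: [PARSE:P3(v=13,ok=F), VALIDATE:P2(v=17,ok=F), TRANSFORM:-, EMIT:P1(v=0,ok=F)] out:-; in:P3
Tick 5: [PARSE:-, VALIDATE:P3(v=13,ok=F), TRANSFORM:P2(v=0,ok=F), EMIT:-] out:P1(v=0); in:-
Tick 6: [PARSE:P4(v=3,ok=F), VALIDATE:-, TRANSFORM:P3(v=0,ok=F), EMIT:P2(v=0,ok=F)] out:-; in:P4
Tick 7: [PARSE:-, VALIDATE:P4(v=3,ok=T), TRANSFORM:-, EMIT:P3(v=0,ok=F)] out:P2(v=0); in:-
At end of tick 7: ['-', 'P4', '-', 'P3']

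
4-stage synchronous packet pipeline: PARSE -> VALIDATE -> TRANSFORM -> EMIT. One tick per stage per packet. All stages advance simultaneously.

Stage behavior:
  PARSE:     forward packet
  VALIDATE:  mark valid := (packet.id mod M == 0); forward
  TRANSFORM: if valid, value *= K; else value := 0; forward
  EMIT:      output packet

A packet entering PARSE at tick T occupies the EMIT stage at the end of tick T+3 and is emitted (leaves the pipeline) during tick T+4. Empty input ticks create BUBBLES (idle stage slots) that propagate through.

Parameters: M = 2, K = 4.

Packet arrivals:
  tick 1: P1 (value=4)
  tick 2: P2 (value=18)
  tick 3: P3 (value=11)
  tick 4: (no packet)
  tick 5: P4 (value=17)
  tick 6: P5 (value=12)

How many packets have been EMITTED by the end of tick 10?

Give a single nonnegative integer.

Answer: 5

Derivation:
Tick 1: [PARSE:P1(v=4,ok=F), VALIDATE:-, TRANSFORM:-, EMIT:-] out:-; in:P1
Tick 2: [PARSE:P2(v=18,ok=F), VALIDATE:P1(v=4,ok=F), TRANSFORM:-, EMIT:-] out:-; in:P2
Tick 3: [PARSE:P3(v=11,ok=F), VALIDATE:P2(v=18,ok=T), TRANSFORM:P1(v=0,ok=F), EMIT:-] out:-; in:P3
Tick 4: [PARSE:-, VALIDATE:P3(v=11,ok=F), TRANSFORM:P2(v=72,ok=T), EMIT:P1(v=0,ok=F)] out:-; in:-
Tick 5: [PARSE:P4(v=17,ok=F), VALIDATE:-, TRANSFORM:P3(v=0,ok=F), EMIT:P2(v=72,ok=T)] out:P1(v=0); in:P4
Tick 6: [PARSE:P5(v=12,ok=F), VALIDATE:P4(v=17,ok=T), TRANSFORM:-, EMIT:P3(v=0,ok=F)] out:P2(v=72); in:P5
Tick 7: [PARSE:-, VALIDATE:P5(v=12,ok=F), TRANSFORM:P4(v=68,ok=T), EMIT:-] out:P3(v=0); in:-
Tick 8: [PARSE:-, VALIDATE:-, TRANSFORM:P5(v=0,ok=F), EMIT:P4(v=68,ok=T)] out:-; in:-
Tick 9: [PARSE:-, VALIDATE:-, TRANSFORM:-, EMIT:P5(v=0,ok=F)] out:P4(v=68); in:-
Tick 10: [PARSE:-, VALIDATE:-, TRANSFORM:-, EMIT:-] out:P5(v=0); in:-
Emitted by tick 10: ['P1', 'P2', 'P3', 'P4', 'P5']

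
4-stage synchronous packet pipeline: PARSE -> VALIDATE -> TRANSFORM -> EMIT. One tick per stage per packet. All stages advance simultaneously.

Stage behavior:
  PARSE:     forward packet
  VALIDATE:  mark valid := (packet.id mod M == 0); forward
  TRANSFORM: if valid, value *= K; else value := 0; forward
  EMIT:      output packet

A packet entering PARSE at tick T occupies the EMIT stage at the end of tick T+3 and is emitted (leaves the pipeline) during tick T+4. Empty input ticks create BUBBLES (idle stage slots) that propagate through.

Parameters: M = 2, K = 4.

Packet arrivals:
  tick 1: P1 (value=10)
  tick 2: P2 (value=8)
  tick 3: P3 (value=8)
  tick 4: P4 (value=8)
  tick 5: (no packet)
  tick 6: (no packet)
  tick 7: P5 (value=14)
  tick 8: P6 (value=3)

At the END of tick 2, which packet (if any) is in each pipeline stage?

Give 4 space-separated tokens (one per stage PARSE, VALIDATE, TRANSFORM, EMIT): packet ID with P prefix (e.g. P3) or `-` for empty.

Answer: P2 P1 - -

Derivation:
Tick 1: [PARSE:P1(v=10,ok=F), VALIDATE:-, TRANSFORM:-, EMIT:-] out:-; in:P1
Tick 2: [PARSE:P2(v=8,ok=F), VALIDATE:P1(v=10,ok=F), TRANSFORM:-, EMIT:-] out:-; in:P2
At end of tick 2: ['P2', 'P1', '-', '-']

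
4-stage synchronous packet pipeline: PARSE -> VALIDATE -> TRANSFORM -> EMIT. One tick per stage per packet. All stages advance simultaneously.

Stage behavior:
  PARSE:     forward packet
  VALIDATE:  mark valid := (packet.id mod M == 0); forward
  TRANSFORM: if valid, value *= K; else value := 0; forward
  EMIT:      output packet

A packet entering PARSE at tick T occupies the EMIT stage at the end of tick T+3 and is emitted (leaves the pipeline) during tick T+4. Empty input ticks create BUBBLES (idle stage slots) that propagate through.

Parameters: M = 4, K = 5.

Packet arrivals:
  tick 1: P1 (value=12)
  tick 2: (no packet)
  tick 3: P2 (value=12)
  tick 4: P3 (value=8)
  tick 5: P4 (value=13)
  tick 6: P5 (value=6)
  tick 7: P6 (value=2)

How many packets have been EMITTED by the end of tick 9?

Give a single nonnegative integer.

Answer: 4

Derivation:
Tick 1: [PARSE:P1(v=12,ok=F), VALIDATE:-, TRANSFORM:-, EMIT:-] out:-; in:P1
Tick 2: [PARSE:-, VALIDATE:P1(v=12,ok=F), TRANSFORM:-, EMIT:-] out:-; in:-
Tick 3: [PARSE:P2(v=12,ok=F), VALIDATE:-, TRANSFORM:P1(v=0,ok=F), EMIT:-] out:-; in:P2
Tick 4: [PARSE:P3(v=8,ok=F), VALIDATE:P2(v=12,ok=F), TRANSFORM:-, EMIT:P1(v=0,ok=F)] out:-; in:P3
Tick 5: [PARSE:P4(v=13,ok=F), VALIDATE:P3(v=8,ok=F), TRANSFORM:P2(v=0,ok=F), EMIT:-] out:P1(v=0); in:P4
Tick 6: [PARSE:P5(v=6,ok=F), VALIDATE:P4(v=13,ok=T), TRANSFORM:P3(v=0,ok=F), EMIT:P2(v=0,ok=F)] out:-; in:P5
Tick 7: [PARSE:P6(v=2,ok=F), VALIDATE:P5(v=6,ok=F), TRANSFORM:P4(v=65,ok=T), EMIT:P3(v=0,ok=F)] out:P2(v=0); in:P6
Tick 8: [PARSE:-, VALIDATE:P6(v=2,ok=F), TRANSFORM:P5(v=0,ok=F), EMIT:P4(v=65,ok=T)] out:P3(v=0); in:-
Tick 9: [PARSE:-, VALIDATE:-, TRANSFORM:P6(v=0,ok=F), EMIT:P5(v=0,ok=F)] out:P4(v=65); in:-
Emitted by tick 9: ['P1', 'P2', 'P3', 'P4']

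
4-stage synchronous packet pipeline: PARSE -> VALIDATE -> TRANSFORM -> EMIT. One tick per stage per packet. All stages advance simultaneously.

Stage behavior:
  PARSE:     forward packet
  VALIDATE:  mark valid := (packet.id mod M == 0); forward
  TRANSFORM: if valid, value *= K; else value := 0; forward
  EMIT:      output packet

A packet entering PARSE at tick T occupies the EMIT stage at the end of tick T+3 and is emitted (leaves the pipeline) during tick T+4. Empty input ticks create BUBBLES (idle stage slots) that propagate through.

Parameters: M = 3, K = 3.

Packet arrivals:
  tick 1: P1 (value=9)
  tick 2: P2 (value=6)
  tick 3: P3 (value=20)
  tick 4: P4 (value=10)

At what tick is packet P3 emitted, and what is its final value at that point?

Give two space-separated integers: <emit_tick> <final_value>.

Answer: 7 60

Derivation:
Tick 1: [PARSE:P1(v=9,ok=F), VALIDATE:-, TRANSFORM:-, EMIT:-] out:-; in:P1
Tick 2: [PARSE:P2(v=6,ok=F), VALIDATE:P1(v=9,ok=F), TRANSFORM:-, EMIT:-] out:-; in:P2
Tick 3: [PARSE:P3(v=20,ok=F), VALIDATE:P2(v=6,ok=F), TRANSFORM:P1(v=0,ok=F), EMIT:-] out:-; in:P3
Tick 4: [PARSE:P4(v=10,ok=F), VALIDATE:P3(v=20,ok=T), TRANSFORM:P2(v=0,ok=F), EMIT:P1(v=0,ok=F)] out:-; in:P4
Tick 5: [PARSE:-, VALIDATE:P4(v=10,ok=F), TRANSFORM:P3(v=60,ok=T), EMIT:P2(v=0,ok=F)] out:P1(v=0); in:-
Tick 6: [PARSE:-, VALIDATE:-, TRANSFORM:P4(v=0,ok=F), EMIT:P3(v=60,ok=T)] out:P2(v=0); in:-
Tick 7: [PARSE:-, VALIDATE:-, TRANSFORM:-, EMIT:P4(v=0,ok=F)] out:P3(v=60); in:-
Tick 8: [PARSE:-, VALIDATE:-, TRANSFORM:-, EMIT:-] out:P4(v=0); in:-
P3: arrives tick 3, valid=True (id=3, id%3=0), emit tick 7, final value 60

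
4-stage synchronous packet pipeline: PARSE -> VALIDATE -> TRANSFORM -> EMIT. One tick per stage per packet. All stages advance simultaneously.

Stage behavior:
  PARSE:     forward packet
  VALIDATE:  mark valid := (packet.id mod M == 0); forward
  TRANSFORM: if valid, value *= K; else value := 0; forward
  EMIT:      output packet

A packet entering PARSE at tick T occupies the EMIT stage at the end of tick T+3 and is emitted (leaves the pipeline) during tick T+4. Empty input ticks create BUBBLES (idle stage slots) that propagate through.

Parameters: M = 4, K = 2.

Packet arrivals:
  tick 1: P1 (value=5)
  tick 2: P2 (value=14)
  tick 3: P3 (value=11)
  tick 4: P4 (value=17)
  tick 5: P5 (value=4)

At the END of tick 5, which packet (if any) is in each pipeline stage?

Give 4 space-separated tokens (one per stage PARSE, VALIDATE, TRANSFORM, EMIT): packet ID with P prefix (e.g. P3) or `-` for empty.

Answer: P5 P4 P3 P2

Derivation:
Tick 1: [PARSE:P1(v=5,ok=F), VALIDATE:-, TRANSFORM:-, EMIT:-] out:-; in:P1
Tick 2: [PARSE:P2(v=14,ok=F), VALIDATE:P1(v=5,ok=F), TRANSFORM:-, EMIT:-] out:-; in:P2
Tick 3: [PARSE:P3(v=11,ok=F), VALIDATE:P2(v=14,ok=F), TRANSFORM:P1(v=0,ok=F), EMIT:-] out:-; in:P3
Tick 4: [PARSE:P4(v=17,ok=F), VALIDATE:P3(v=11,ok=F), TRANSFORM:P2(v=0,ok=F), EMIT:P1(v=0,ok=F)] out:-; in:P4
Tick 5: [PARSE:P5(v=4,ok=F), VALIDATE:P4(v=17,ok=T), TRANSFORM:P3(v=0,ok=F), EMIT:P2(v=0,ok=F)] out:P1(v=0); in:P5
At end of tick 5: ['P5', 'P4', 'P3', 'P2']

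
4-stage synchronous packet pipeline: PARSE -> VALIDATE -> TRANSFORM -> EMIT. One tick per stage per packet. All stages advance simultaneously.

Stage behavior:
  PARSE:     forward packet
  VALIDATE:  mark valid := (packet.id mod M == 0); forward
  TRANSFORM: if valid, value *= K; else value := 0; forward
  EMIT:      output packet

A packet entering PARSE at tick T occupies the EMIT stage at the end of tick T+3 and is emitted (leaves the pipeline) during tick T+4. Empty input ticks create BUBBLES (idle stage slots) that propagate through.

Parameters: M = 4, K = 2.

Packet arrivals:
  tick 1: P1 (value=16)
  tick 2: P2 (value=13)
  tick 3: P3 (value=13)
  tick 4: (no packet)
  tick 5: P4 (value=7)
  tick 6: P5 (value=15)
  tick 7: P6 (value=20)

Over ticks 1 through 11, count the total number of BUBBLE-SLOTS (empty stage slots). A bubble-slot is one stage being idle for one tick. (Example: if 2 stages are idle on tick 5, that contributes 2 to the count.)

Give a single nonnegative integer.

Answer: 20

Derivation:
Tick 1: [PARSE:P1(v=16,ok=F), VALIDATE:-, TRANSFORM:-, EMIT:-] out:-; bubbles=3
Tick 2: [PARSE:P2(v=13,ok=F), VALIDATE:P1(v=16,ok=F), TRANSFORM:-, EMIT:-] out:-; bubbles=2
Tick 3: [PARSE:P3(v=13,ok=F), VALIDATE:P2(v=13,ok=F), TRANSFORM:P1(v=0,ok=F), EMIT:-] out:-; bubbles=1
Tick 4: [PARSE:-, VALIDATE:P3(v=13,ok=F), TRANSFORM:P2(v=0,ok=F), EMIT:P1(v=0,ok=F)] out:-; bubbles=1
Tick 5: [PARSE:P4(v=7,ok=F), VALIDATE:-, TRANSFORM:P3(v=0,ok=F), EMIT:P2(v=0,ok=F)] out:P1(v=0); bubbles=1
Tick 6: [PARSE:P5(v=15,ok=F), VALIDATE:P4(v=7,ok=T), TRANSFORM:-, EMIT:P3(v=0,ok=F)] out:P2(v=0); bubbles=1
Tick 7: [PARSE:P6(v=20,ok=F), VALIDATE:P5(v=15,ok=F), TRANSFORM:P4(v=14,ok=T), EMIT:-] out:P3(v=0); bubbles=1
Tick 8: [PARSE:-, VALIDATE:P6(v=20,ok=F), TRANSFORM:P5(v=0,ok=F), EMIT:P4(v=14,ok=T)] out:-; bubbles=1
Tick 9: [PARSE:-, VALIDATE:-, TRANSFORM:P6(v=0,ok=F), EMIT:P5(v=0,ok=F)] out:P4(v=14); bubbles=2
Tick 10: [PARSE:-, VALIDATE:-, TRANSFORM:-, EMIT:P6(v=0,ok=F)] out:P5(v=0); bubbles=3
Tick 11: [PARSE:-, VALIDATE:-, TRANSFORM:-, EMIT:-] out:P6(v=0); bubbles=4
Total bubble-slots: 20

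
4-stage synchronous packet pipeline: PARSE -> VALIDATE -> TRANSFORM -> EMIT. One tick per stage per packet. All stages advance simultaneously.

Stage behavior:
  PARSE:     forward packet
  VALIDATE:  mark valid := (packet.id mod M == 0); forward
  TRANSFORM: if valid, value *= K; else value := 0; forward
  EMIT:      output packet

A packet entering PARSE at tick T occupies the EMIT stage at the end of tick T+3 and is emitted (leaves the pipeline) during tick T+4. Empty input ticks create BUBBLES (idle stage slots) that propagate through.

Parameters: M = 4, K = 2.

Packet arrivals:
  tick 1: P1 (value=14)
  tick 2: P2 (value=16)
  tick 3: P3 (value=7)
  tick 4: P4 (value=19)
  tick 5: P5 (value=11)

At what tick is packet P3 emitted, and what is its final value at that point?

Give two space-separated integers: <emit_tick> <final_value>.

Answer: 7 0

Derivation:
Tick 1: [PARSE:P1(v=14,ok=F), VALIDATE:-, TRANSFORM:-, EMIT:-] out:-; in:P1
Tick 2: [PARSE:P2(v=16,ok=F), VALIDATE:P1(v=14,ok=F), TRANSFORM:-, EMIT:-] out:-; in:P2
Tick 3: [PARSE:P3(v=7,ok=F), VALIDATE:P2(v=16,ok=F), TRANSFORM:P1(v=0,ok=F), EMIT:-] out:-; in:P3
Tick 4: [PARSE:P4(v=19,ok=F), VALIDATE:P3(v=7,ok=F), TRANSFORM:P2(v=0,ok=F), EMIT:P1(v=0,ok=F)] out:-; in:P4
Tick 5: [PARSE:P5(v=11,ok=F), VALIDATE:P4(v=19,ok=T), TRANSFORM:P3(v=0,ok=F), EMIT:P2(v=0,ok=F)] out:P1(v=0); in:P5
Tick 6: [PARSE:-, VALIDATE:P5(v=11,ok=F), TRANSFORM:P4(v=38,ok=T), EMIT:P3(v=0,ok=F)] out:P2(v=0); in:-
Tick 7: [PARSE:-, VALIDATE:-, TRANSFORM:P5(v=0,ok=F), EMIT:P4(v=38,ok=T)] out:P3(v=0); in:-
Tick 8: [PARSE:-, VALIDATE:-, TRANSFORM:-, EMIT:P5(v=0,ok=F)] out:P4(v=38); in:-
Tick 9: [PARSE:-, VALIDATE:-, TRANSFORM:-, EMIT:-] out:P5(v=0); in:-
P3: arrives tick 3, valid=False (id=3, id%4=3), emit tick 7, final value 0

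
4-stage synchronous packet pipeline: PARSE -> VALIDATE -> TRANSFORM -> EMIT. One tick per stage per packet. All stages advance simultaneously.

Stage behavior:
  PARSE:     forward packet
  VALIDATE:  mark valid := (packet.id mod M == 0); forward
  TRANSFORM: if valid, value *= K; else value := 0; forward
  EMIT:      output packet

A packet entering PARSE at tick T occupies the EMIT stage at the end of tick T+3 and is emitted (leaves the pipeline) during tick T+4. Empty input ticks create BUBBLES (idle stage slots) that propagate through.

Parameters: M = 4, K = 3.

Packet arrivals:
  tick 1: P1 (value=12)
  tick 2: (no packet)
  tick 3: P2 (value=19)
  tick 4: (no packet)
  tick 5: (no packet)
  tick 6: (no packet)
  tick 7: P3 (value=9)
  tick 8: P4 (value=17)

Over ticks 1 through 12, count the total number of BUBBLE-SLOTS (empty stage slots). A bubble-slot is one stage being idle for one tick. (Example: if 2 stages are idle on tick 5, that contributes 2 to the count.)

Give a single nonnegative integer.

Tick 1: [PARSE:P1(v=12,ok=F), VALIDATE:-, TRANSFORM:-, EMIT:-] out:-; bubbles=3
Tick 2: [PARSE:-, VALIDATE:P1(v=12,ok=F), TRANSFORM:-, EMIT:-] out:-; bubbles=3
Tick 3: [PARSE:P2(v=19,ok=F), VALIDATE:-, TRANSFORM:P1(v=0,ok=F), EMIT:-] out:-; bubbles=2
Tick 4: [PARSE:-, VALIDATE:P2(v=19,ok=F), TRANSFORM:-, EMIT:P1(v=0,ok=F)] out:-; bubbles=2
Tick 5: [PARSE:-, VALIDATE:-, TRANSFORM:P2(v=0,ok=F), EMIT:-] out:P1(v=0); bubbles=3
Tick 6: [PARSE:-, VALIDATE:-, TRANSFORM:-, EMIT:P2(v=0,ok=F)] out:-; bubbles=3
Tick 7: [PARSE:P3(v=9,ok=F), VALIDATE:-, TRANSFORM:-, EMIT:-] out:P2(v=0); bubbles=3
Tick 8: [PARSE:P4(v=17,ok=F), VALIDATE:P3(v=9,ok=F), TRANSFORM:-, EMIT:-] out:-; bubbles=2
Tick 9: [PARSE:-, VALIDATE:P4(v=17,ok=T), TRANSFORM:P3(v=0,ok=F), EMIT:-] out:-; bubbles=2
Tick 10: [PARSE:-, VALIDATE:-, TRANSFORM:P4(v=51,ok=T), EMIT:P3(v=0,ok=F)] out:-; bubbles=2
Tick 11: [PARSE:-, VALIDATE:-, TRANSFORM:-, EMIT:P4(v=51,ok=T)] out:P3(v=0); bubbles=3
Tick 12: [PARSE:-, VALIDATE:-, TRANSFORM:-, EMIT:-] out:P4(v=51); bubbles=4
Total bubble-slots: 32

Answer: 32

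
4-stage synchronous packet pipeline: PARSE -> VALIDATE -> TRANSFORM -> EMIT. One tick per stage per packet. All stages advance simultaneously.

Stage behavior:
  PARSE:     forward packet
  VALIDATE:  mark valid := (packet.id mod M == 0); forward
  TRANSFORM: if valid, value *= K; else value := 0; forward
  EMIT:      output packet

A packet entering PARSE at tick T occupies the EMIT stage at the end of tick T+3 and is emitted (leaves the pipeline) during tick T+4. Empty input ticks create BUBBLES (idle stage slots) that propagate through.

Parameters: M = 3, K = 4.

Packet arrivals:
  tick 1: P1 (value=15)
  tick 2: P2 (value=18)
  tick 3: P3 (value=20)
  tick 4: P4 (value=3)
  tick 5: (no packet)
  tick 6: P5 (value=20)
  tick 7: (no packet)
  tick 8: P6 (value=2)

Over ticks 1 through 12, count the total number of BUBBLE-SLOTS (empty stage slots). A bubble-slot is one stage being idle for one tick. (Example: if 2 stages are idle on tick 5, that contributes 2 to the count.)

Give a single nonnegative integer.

Answer: 24

Derivation:
Tick 1: [PARSE:P1(v=15,ok=F), VALIDATE:-, TRANSFORM:-, EMIT:-] out:-; bubbles=3
Tick 2: [PARSE:P2(v=18,ok=F), VALIDATE:P1(v=15,ok=F), TRANSFORM:-, EMIT:-] out:-; bubbles=2
Tick 3: [PARSE:P3(v=20,ok=F), VALIDATE:P2(v=18,ok=F), TRANSFORM:P1(v=0,ok=F), EMIT:-] out:-; bubbles=1
Tick 4: [PARSE:P4(v=3,ok=F), VALIDATE:P3(v=20,ok=T), TRANSFORM:P2(v=0,ok=F), EMIT:P1(v=0,ok=F)] out:-; bubbles=0
Tick 5: [PARSE:-, VALIDATE:P4(v=3,ok=F), TRANSFORM:P3(v=80,ok=T), EMIT:P2(v=0,ok=F)] out:P1(v=0); bubbles=1
Tick 6: [PARSE:P5(v=20,ok=F), VALIDATE:-, TRANSFORM:P4(v=0,ok=F), EMIT:P3(v=80,ok=T)] out:P2(v=0); bubbles=1
Tick 7: [PARSE:-, VALIDATE:P5(v=20,ok=F), TRANSFORM:-, EMIT:P4(v=0,ok=F)] out:P3(v=80); bubbles=2
Tick 8: [PARSE:P6(v=2,ok=F), VALIDATE:-, TRANSFORM:P5(v=0,ok=F), EMIT:-] out:P4(v=0); bubbles=2
Tick 9: [PARSE:-, VALIDATE:P6(v=2,ok=T), TRANSFORM:-, EMIT:P5(v=0,ok=F)] out:-; bubbles=2
Tick 10: [PARSE:-, VALIDATE:-, TRANSFORM:P6(v=8,ok=T), EMIT:-] out:P5(v=0); bubbles=3
Tick 11: [PARSE:-, VALIDATE:-, TRANSFORM:-, EMIT:P6(v=8,ok=T)] out:-; bubbles=3
Tick 12: [PARSE:-, VALIDATE:-, TRANSFORM:-, EMIT:-] out:P6(v=8); bubbles=4
Total bubble-slots: 24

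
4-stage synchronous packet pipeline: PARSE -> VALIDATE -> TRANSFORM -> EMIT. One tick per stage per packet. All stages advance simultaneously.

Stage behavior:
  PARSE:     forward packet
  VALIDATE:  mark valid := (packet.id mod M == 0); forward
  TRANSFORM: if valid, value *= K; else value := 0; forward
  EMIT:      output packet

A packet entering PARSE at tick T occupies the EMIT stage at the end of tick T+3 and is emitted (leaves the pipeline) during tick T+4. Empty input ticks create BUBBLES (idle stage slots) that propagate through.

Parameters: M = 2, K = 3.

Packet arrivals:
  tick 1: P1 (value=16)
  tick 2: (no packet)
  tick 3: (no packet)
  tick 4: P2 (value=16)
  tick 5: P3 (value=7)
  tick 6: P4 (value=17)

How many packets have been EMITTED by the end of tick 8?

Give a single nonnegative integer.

Tick 1: [PARSE:P1(v=16,ok=F), VALIDATE:-, TRANSFORM:-, EMIT:-] out:-; in:P1
Tick 2: [PARSE:-, VALIDATE:P1(v=16,ok=F), TRANSFORM:-, EMIT:-] out:-; in:-
Tick 3: [PARSE:-, VALIDATE:-, TRANSFORM:P1(v=0,ok=F), EMIT:-] out:-; in:-
Tick 4: [PARSE:P2(v=16,ok=F), VALIDATE:-, TRANSFORM:-, EMIT:P1(v=0,ok=F)] out:-; in:P2
Tick 5: [PARSE:P3(v=7,ok=F), VALIDATE:P2(v=16,ok=T), TRANSFORM:-, EMIT:-] out:P1(v=0); in:P3
Tick 6: [PARSE:P4(v=17,ok=F), VALIDATE:P3(v=7,ok=F), TRANSFORM:P2(v=48,ok=T), EMIT:-] out:-; in:P4
Tick 7: [PARSE:-, VALIDATE:P4(v=17,ok=T), TRANSFORM:P3(v=0,ok=F), EMIT:P2(v=48,ok=T)] out:-; in:-
Tick 8: [PARSE:-, VALIDATE:-, TRANSFORM:P4(v=51,ok=T), EMIT:P3(v=0,ok=F)] out:P2(v=48); in:-
Emitted by tick 8: ['P1', 'P2']

Answer: 2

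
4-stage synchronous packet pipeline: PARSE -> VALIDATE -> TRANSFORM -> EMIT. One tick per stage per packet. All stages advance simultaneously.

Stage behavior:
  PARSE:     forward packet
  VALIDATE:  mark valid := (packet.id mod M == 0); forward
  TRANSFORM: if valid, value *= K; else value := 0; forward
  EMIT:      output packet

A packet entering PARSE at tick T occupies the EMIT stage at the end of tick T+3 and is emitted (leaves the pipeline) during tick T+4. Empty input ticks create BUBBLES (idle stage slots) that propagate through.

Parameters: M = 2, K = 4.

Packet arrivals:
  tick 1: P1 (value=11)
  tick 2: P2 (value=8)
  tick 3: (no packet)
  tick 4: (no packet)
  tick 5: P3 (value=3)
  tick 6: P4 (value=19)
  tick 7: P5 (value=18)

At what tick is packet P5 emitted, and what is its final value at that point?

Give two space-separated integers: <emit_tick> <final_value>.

Answer: 11 0

Derivation:
Tick 1: [PARSE:P1(v=11,ok=F), VALIDATE:-, TRANSFORM:-, EMIT:-] out:-; in:P1
Tick 2: [PARSE:P2(v=8,ok=F), VALIDATE:P1(v=11,ok=F), TRANSFORM:-, EMIT:-] out:-; in:P2
Tick 3: [PARSE:-, VALIDATE:P2(v=8,ok=T), TRANSFORM:P1(v=0,ok=F), EMIT:-] out:-; in:-
Tick 4: [PARSE:-, VALIDATE:-, TRANSFORM:P2(v=32,ok=T), EMIT:P1(v=0,ok=F)] out:-; in:-
Tick 5: [PARSE:P3(v=3,ok=F), VALIDATE:-, TRANSFORM:-, EMIT:P2(v=32,ok=T)] out:P1(v=0); in:P3
Tick 6: [PARSE:P4(v=19,ok=F), VALIDATE:P3(v=3,ok=F), TRANSFORM:-, EMIT:-] out:P2(v=32); in:P4
Tick 7: [PARSE:P5(v=18,ok=F), VALIDATE:P4(v=19,ok=T), TRANSFORM:P3(v=0,ok=F), EMIT:-] out:-; in:P5
Tick 8: [PARSE:-, VALIDATE:P5(v=18,ok=F), TRANSFORM:P4(v=76,ok=T), EMIT:P3(v=0,ok=F)] out:-; in:-
Tick 9: [PARSE:-, VALIDATE:-, TRANSFORM:P5(v=0,ok=F), EMIT:P4(v=76,ok=T)] out:P3(v=0); in:-
Tick 10: [PARSE:-, VALIDATE:-, TRANSFORM:-, EMIT:P5(v=0,ok=F)] out:P4(v=76); in:-
Tick 11: [PARSE:-, VALIDATE:-, TRANSFORM:-, EMIT:-] out:P5(v=0); in:-
P5: arrives tick 7, valid=False (id=5, id%2=1), emit tick 11, final value 0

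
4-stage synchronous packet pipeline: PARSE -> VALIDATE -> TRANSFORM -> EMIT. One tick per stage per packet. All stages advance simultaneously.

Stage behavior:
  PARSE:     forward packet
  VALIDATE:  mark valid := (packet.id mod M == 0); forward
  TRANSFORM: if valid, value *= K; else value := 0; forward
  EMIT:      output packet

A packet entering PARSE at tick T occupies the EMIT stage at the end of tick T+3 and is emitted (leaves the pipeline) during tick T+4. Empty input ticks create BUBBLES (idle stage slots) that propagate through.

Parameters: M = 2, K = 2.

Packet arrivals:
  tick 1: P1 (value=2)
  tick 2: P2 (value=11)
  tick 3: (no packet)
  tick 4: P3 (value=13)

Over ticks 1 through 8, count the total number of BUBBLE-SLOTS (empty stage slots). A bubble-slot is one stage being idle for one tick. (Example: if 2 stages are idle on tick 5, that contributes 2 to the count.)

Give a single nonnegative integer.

Tick 1: [PARSE:P1(v=2,ok=F), VALIDATE:-, TRANSFORM:-, EMIT:-] out:-; bubbles=3
Tick 2: [PARSE:P2(v=11,ok=F), VALIDATE:P1(v=2,ok=F), TRANSFORM:-, EMIT:-] out:-; bubbles=2
Tick 3: [PARSE:-, VALIDATE:P2(v=11,ok=T), TRANSFORM:P1(v=0,ok=F), EMIT:-] out:-; bubbles=2
Tick 4: [PARSE:P3(v=13,ok=F), VALIDATE:-, TRANSFORM:P2(v=22,ok=T), EMIT:P1(v=0,ok=F)] out:-; bubbles=1
Tick 5: [PARSE:-, VALIDATE:P3(v=13,ok=F), TRANSFORM:-, EMIT:P2(v=22,ok=T)] out:P1(v=0); bubbles=2
Tick 6: [PARSE:-, VALIDATE:-, TRANSFORM:P3(v=0,ok=F), EMIT:-] out:P2(v=22); bubbles=3
Tick 7: [PARSE:-, VALIDATE:-, TRANSFORM:-, EMIT:P3(v=0,ok=F)] out:-; bubbles=3
Tick 8: [PARSE:-, VALIDATE:-, TRANSFORM:-, EMIT:-] out:P3(v=0); bubbles=4
Total bubble-slots: 20

Answer: 20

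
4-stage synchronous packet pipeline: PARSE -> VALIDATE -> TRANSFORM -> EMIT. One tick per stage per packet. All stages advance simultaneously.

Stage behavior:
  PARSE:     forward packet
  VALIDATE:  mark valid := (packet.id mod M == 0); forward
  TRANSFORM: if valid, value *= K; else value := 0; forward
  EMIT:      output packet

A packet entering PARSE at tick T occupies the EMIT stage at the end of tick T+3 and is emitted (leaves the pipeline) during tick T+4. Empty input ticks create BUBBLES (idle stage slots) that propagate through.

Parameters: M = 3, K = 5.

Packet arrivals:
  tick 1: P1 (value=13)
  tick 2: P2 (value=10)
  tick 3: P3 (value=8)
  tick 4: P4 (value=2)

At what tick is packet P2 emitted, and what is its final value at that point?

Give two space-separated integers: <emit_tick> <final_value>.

Tick 1: [PARSE:P1(v=13,ok=F), VALIDATE:-, TRANSFORM:-, EMIT:-] out:-; in:P1
Tick 2: [PARSE:P2(v=10,ok=F), VALIDATE:P1(v=13,ok=F), TRANSFORM:-, EMIT:-] out:-; in:P2
Tick 3: [PARSE:P3(v=8,ok=F), VALIDATE:P2(v=10,ok=F), TRANSFORM:P1(v=0,ok=F), EMIT:-] out:-; in:P3
Tick 4: [PARSE:P4(v=2,ok=F), VALIDATE:P3(v=8,ok=T), TRANSFORM:P2(v=0,ok=F), EMIT:P1(v=0,ok=F)] out:-; in:P4
Tick 5: [PARSE:-, VALIDATE:P4(v=2,ok=F), TRANSFORM:P3(v=40,ok=T), EMIT:P2(v=0,ok=F)] out:P1(v=0); in:-
Tick 6: [PARSE:-, VALIDATE:-, TRANSFORM:P4(v=0,ok=F), EMIT:P3(v=40,ok=T)] out:P2(v=0); in:-
Tick 7: [PARSE:-, VALIDATE:-, TRANSFORM:-, EMIT:P4(v=0,ok=F)] out:P3(v=40); in:-
Tick 8: [PARSE:-, VALIDATE:-, TRANSFORM:-, EMIT:-] out:P4(v=0); in:-
P2: arrives tick 2, valid=False (id=2, id%3=2), emit tick 6, final value 0

Answer: 6 0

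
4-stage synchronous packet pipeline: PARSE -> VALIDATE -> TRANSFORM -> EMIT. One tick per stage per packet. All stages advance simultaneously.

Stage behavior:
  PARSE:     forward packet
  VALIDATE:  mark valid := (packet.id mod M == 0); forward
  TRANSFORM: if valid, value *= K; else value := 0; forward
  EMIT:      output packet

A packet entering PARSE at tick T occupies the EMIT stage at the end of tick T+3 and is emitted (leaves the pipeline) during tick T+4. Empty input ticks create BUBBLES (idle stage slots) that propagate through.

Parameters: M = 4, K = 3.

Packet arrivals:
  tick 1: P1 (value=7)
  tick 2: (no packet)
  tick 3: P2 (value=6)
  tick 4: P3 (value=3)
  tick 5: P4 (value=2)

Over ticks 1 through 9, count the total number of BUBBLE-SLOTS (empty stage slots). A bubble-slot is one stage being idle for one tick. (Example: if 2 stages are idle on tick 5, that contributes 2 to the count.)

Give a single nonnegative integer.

Tick 1: [PARSE:P1(v=7,ok=F), VALIDATE:-, TRANSFORM:-, EMIT:-] out:-; bubbles=3
Tick 2: [PARSE:-, VALIDATE:P1(v=7,ok=F), TRANSFORM:-, EMIT:-] out:-; bubbles=3
Tick 3: [PARSE:P2(v=6,ok=F), VALIDATE:-, TRANSFORM:P1(v=0,ok=F), EMIT:-] out:-; bubbles=2
Tick 4: [PARSE:P3(v=3,ok=F), VALIDATE:P2(v=6,ok=F), TRANSFORM:-, EMIT:P1(v=0,ok=F)] out:-; bubbles=1
Tick 5: [PARSE:P4(v=2,ok=F), VALIDATE:P3(v=3,ok=F), TRANSFORM:P2(v=0,ok=F), EMIT:-] out:P1(v=0); bubbles=1
Tick 6: [PARSE:-, VALIDATE:P4(v=2,ok=T), TRANSFORM:P3(v=0,ok=F), EMIT:P2(v=0,ok=F)] out:-; bubbles=1
Tick 7: [PARSE:-, VALIDATE:-, TRANSFORM:P4(v=6,ok=T), EMIT:P3(v=0,ok=F)] out:P2(v=0); bubbles=2
Tick 8: [PARSE:-, VALIDATE:-, TRANSFORM:-, EMIT:P4(v=6,ok=T)] out:P3(v=0); bubbles=3
Tick 9: [PARSE:-, VALIDATE:-, TRANSFORM:-, EMIT:-] out:P4(v=6); bubbles=4
Total bubble-slots: 20

Answer: 20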